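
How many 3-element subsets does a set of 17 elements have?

C(17,3) = (17·16·15) / 3! = 4080 / 6 = 680.

680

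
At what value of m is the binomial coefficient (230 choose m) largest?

115

C(230,m) is maximized at m = 230/2 = 115.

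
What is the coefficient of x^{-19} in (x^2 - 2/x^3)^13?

-366080

General term: C(13,j)·(x^2)^j·(-2/x^3)^(13-j), with x-exponent 2j − 3(13−j) = 5j − 39.
Set 5j − 39 = -19: j = 4.
C(13,4) = 715; 1^4 = 1; (-2)^9 = -512.
Coefficient = 715 · 1 · (-512) = -366080.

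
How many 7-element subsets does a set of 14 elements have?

C(14,7) = (14·13·12·11·10·9·8) / 7! = 17297280 / 5040 = 3432.

3432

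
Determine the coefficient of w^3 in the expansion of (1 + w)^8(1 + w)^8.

560

Coefficient of w^3 = Σ_{j} C(8,j)·C(8,3-j) for j from 0 to 3.
= 56 + 224 + 224 + 56 = 560.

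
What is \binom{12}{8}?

495

C(12,8) = C(12,4) by symmetry.
C(12,4) = (12·11·10·9) / 4! = 11880 / 24 = 495.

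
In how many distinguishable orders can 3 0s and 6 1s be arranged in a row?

Choose positions for the 0s: C(9,3) = 84.

84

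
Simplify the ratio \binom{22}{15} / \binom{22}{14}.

C(n,k+1)/C(n,k) = (n−k)/(k+1) = (22−14)/(14+1) = 8/15.

8/15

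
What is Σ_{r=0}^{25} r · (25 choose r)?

419430400

Differentiating (1+x)^25 and setting x=1: Σ r·C(25,r) = 25·2^24 = 419430400.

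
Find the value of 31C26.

169911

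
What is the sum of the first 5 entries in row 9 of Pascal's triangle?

256

1 + 9 + 36 + 84 + 126 = 256.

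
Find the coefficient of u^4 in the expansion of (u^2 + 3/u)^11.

336798

General term: C(11,j)·(u^2)^j·(3/u)^(11-j), with u-exponent 2j − 1(11−j) = 3j − 11.
Set 3j − 11 = 4: j = 5.
C(11,5) = 462; 1^5 = 1; 3^6 = 729.
Coefficient = 462 · 1 · 729 = 336798.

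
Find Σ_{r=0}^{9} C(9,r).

512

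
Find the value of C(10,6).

210

C(10,6) = C(10,4) by symmetry.
C(10,4) = (10·9·8·7) / 4! = 5040 / 24 = 210.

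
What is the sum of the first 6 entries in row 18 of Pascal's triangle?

1 + 18 + 153 + 816 + 3060 + 8568 = 12616.

12616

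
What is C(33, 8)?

13884156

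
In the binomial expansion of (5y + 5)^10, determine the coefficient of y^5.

The general term is C(10,j)·(5y)^j·(5)^(10-j); the y^5 term has j = 5.
C(10,5) = 252.
Coefficient = C(10,5) · 5^5 · 5^5 = 252 · 3125 · 3125 = 2460937500.

2460937500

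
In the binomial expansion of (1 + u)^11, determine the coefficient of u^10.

11

The general term is C(11,j)·(1)^j·(u)^(11-j); the u^10 term has j = 1.
C(11,1) = 11.
Coefficient = C(11,1) = 11.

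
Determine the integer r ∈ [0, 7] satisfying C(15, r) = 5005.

C(15,r) increases on 0 ≤ r ≤ 7. C(15,5) = 3003 and C(15,6) = 5005, so r = 6.

6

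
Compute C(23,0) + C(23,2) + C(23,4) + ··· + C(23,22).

4194304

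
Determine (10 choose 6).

210

C(10,6) = C(10,4) by symmetry.
C(10,4) = (10·9·8·7) / 4! = 5040 / 24 = 210.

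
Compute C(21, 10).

C(21,10) = (21·20·19·18·17·16·15·14·13·12) / 10! = 1279935820800 / 3628800 = 352716.

352716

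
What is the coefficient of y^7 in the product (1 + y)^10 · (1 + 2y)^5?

40140

Coefficient of y^7 = Σ_{j} C(10,j)·1^j·C(5,7-j)·2^(7-j) for j from 2 to 7.
= 1440 + 9600 + 16800 + 10080 + 2100 + 120 = 40140.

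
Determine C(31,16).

300540195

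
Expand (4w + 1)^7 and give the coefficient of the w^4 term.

The general term is C(7,j)·(4w)^j·(1)^(7-j); the w^4 term has j = 4.
C(7,4) = 35.
Coefficient = C(7,4) · 4^4 = 35 · 256 = 8960.

8960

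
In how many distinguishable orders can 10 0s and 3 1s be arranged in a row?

Choose positions for the 0s: C(13,10) = 286.

286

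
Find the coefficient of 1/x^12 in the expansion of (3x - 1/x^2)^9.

General term: C(9,j)·(3x)^j·(-1/x^2)^(9-j), with x-exponent 1j − 2(9−j) = 3j − 18.
Set 3j − 18 = -12: j = 2.
C(9,2) = 36; 3^2 = 9; (-1)^7 = -1.
Coefficient = 36 · 9 · (-1) = -324.

-324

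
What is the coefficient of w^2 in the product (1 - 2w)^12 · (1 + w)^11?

55

Coefficient of w^2 = Σ_{j} C(12,j)·(-2)^j·C(11,2-j)·1^(2-j) for j from 0 to 2.
= 55 + (-264) + 264 = 55.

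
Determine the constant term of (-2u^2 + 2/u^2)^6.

-1280

General term: C(6,j)·(-2u^2)^j·(2/u^2)^(6-j), with u-exponent 2j − 2(6−j) = 4j − 12.
Set 4j − 12 = 0: j = 3.
C(6,3) = 20; (-2)^3 = -8; 2^3 = 8.
Coefficient = 20 · (-8) · 8 = -1280.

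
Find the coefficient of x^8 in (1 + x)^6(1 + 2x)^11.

Coefficient of x^8 = Σ_{j} C(6,j)·1^j·C(11,8-j)·2^(8-j) for j from 0 to 6.
= 42240 + 253440 + 443520 + 295680 + 79200 + 7920 + 220 = 1122220.

1122220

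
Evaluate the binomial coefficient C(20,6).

38760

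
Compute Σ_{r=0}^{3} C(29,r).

4090

1 + 29 + 406 + 3654 = 4090.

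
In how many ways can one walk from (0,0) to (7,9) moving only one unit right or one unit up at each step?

Each path is a sequence of 16 steps with 7 rights: C(16,7) = 11440.

11440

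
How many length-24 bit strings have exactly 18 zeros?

134596

Choose the 18 positions: C(24,18) = 134596.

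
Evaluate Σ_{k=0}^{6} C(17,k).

21778

1 + 17 + 136 + 680 + 2380 + 6188 + 12376 = 21778.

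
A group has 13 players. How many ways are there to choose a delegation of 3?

This is C(13,3) = 286.

286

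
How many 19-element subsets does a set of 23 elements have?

C(23,19) = C(23,4) by symmetry.
C(23,4) = (23·22·21·20) / 4! = 212520 / 24 = 8855.

8855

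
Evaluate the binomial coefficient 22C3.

C(22,3) = (22·21·20) / 3! = 9240 / 6 = 1540.

1540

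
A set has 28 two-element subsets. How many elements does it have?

n(n−1)/2 = 28 ⇒ n(n−1) = 56. Since 8·7 = 56, n = 8.

8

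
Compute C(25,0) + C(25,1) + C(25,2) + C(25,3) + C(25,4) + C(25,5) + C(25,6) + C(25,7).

1 + 25 + 300 + 2300 + 12650 + 53130 + 177100 + 480700 = 726206.

726206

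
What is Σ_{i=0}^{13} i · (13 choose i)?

Since i·C(13,i) = 13·C(12,i−1), the sum is 13·2^12 = 13·4096 = 53248.

53248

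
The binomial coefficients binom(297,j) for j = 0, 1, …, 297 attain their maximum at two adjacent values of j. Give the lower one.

148

For odd n = 297, C(297,j) peaks at j = (n−1)/2 and (n+1)/2; the lower is 148.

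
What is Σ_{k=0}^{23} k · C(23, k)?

Differentiating (1+x)^23 and setting x=1: Σ k·C(23,k) = 23·2^22 = 96468992.

96468992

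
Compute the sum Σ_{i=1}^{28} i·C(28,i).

3758096384

Since i·C(28,i) = 28·C(27,i−1), the sum is 28·2^27 = 28·134217728 = 3758096384.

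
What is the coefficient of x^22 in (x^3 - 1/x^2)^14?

General term: C(14,j)·(x^3)^j·(-1/x^2)^(14-j), with x-exponent 3j − 2(14−j) = 5j − 28.
Set 5j − 28 = 22: j = 10.
C(14,10) = 1001; 1^10 = 1; (-1)^4 = 1.
Coefficient = 1001 · 1 · 1 = 1001.

1001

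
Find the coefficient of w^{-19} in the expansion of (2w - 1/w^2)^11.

General term: C(11,j)·(2w)^j·(-1/w^2)^(11-j), with w-exponent 1j − 2(11−j) = 3j − 22.
Set 3j − 22 = -19: j = 1.
C(11,1) = 11; 2^1 = 2; (-1)^10 = 1.
Coefficient = 11 · 2 · 1 = 22.

22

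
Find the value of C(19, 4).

3876

C(19,4) = (19·18·17·16) / 4! = 93024 / 24 = 3876.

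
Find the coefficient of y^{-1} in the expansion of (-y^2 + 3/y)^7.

General term: C(7,j)·(-y^2)^j·(3/y)^(7-j), with y-exponent 2j − 1(7−j) = 3j − 7.
Set 3j − 7 = -1: j = 2.
C(7,2) = 21; (-1)^2 = 1; 3^5 = 243.
Coefficient = 21 · 1 · 243 = 5103.

5103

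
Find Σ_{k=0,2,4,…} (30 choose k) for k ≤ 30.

Half of (1+1)^30 + (1−1)^30 gives the even-index sum: 2^29 = 536870912.

536870912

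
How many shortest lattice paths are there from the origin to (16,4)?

4845

Each path is a sequence of 20 steps with 16 rights: C(20,16) = 4845.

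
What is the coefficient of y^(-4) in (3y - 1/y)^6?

General term: C(6,j)·(3y)^j·(-1/y)^(6-j), with y-exponent 1j − 1(6−j) = 2j − 6.
Set 2j − 6 = -4: j = 1.
C(6,1) = 6; 3^1 = 3; (-1)^5 = -1.
Coefficient = 6 · 3 · (-1) = -18.

-18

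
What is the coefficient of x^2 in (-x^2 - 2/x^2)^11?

-14784

General term: C(11,j)·(-x^2)^j·(-2/x^2)^(11-j), with x-exponent 2j − 2(11−j) = 4j − 22.
Set 4j − 22 = 2: j = 6.
C(11,6) = 462; (-1)^6 = 1; (-2)^5 = -32.
Coefficient = 462 · 1 · (-32) = -14784.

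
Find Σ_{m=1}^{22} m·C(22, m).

46137344

Since m·C(22,m) = 22·C(21,m−1), the sum is 22·2^21 = 22·2097152 = 46137344.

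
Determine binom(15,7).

6435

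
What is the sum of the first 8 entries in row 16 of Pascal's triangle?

26333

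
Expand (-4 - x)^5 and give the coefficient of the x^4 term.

The general term is C(5,j)·(-4)^j·(-x)^(5-j); the x^4 term has j = 1.
C(5,1) = 5.
Coefficient = C(5,1) · (-4)^1 = 5 · (-4) = -20.

-20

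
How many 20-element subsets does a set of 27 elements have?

C(27,20) = C(27,7) by symmetry.
C(27,7) = (27·26·25·24·23·22·21) / 7! = 4475671200 / 5040 = 888030.

888030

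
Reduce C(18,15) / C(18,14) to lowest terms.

4/15

C(n,k+1)/C(n,k) = (n−k)/(k+1) = (18−14)/(14+1) = 4/15.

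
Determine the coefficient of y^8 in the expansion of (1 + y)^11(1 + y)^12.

490314

(1 + y)^11(1 + y)^12 = (1 + y)^23, so the coefficient of y^8 is C(23,8)·1^8 = 490314·1 = 490314.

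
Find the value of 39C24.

25140840660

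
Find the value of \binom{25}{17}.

C(25,17) = C(25,8) by symmetry.
C(25,8) = (25·24·23·22·21·20·19·18) / 8! = 43609104000 / 40320 = 1081575.

1081575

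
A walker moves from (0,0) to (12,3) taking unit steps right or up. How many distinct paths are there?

Each path is a sequence of 15 steps with 12 rights: C(15,12) = 455.

455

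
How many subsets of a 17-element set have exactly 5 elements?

Choose the 5 positions: C(17,5) = 6188.

6188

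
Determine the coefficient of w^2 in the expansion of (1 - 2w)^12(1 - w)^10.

Coefficient of w^2 = Σ_{j} C(12,j)·(-2)^j·C(10,2-j)·(-1)^(2-j) for j from 0 to 2.
= 45 + 240 + 264 = 549.

549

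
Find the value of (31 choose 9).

20160075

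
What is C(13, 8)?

1287

C(13,8) = C(13,5) by symmetry.
C(13,5) = (13·12·11·10·9) / 5! = 154440 / 120 = 1287.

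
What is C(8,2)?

28

C(8,2) = (8·7) / 2! = 56 / 2 = 28.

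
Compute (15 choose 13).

105

C(15,13) = C(15,2) by symmetry.
C(15,2) = (15·14) / 2! = 210 / 2 = 105.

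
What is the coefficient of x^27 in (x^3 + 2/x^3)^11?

General term: C(11,j)·(x^3)^j·(2/x^3)^(11-j), with x-exponent 3j − 3(11−j) = 6j − 33.
Set 6j − 33 = 27: j = 10.
C(11,10) = 11; 1^10 = 1; 2^1 = 2.
Coefficient = 11 · 1 · 2 = 22.

22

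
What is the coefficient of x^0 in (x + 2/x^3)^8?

General term: C(8,j)·(x)^j·(2/x^3)^(8-j), with x-exponent 1j − 3(8−j) = 4j − 24.
Set 4j − 24 = 0: j = 6.
C(8,6) = 28; 1^6 = 1; 2^2 = 4.
Coefficient = 28 · 1 · 4 = 112.

112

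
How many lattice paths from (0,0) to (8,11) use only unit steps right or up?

Each path is a sequence of 19 steps with 8 rights: C(19,8) = 75582.

75582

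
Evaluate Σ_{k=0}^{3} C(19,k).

1 + 19 + 171 + 969 = 1160.

1160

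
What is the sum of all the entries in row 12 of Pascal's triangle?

The entries of row 12 sum to 2^12 = 4096.

4096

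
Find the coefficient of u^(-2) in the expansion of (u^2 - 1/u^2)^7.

35

General term: C(7,j)·(u^2)^j·(-1/u^2)^(7-j), with u-exponent 2j − 2(7−j) = 4j − 14.
Set 4j − 14 = -2: j = 3.
C(7,3) = 35; 1^3 = 1; (-1)^4 = 1.
Coefficient = 35 · 1 · 1 = 35.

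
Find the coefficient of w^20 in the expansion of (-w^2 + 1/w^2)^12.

-12

General term: C(12,j)·(-w^2)^j·(1/w^2)^(12-j), with w-exponent 2j − 2(12−j) = 4j − 24.
Set 4j − 24 = 20: j = 11.
C(12,11) = 12; (-1)^11 = -1; 1^1 = 1.
Coefficient = 12 · (-1) · 1 = -12.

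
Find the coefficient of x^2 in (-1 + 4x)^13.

-1248

The general term is C(13,j)·(-1)^j·(4x)^(13-j); the x^2 term has j = 11.
C(13,11) = 78.
Coefficient = C(13,11) · (-1)^11 · 4^2 = 78 · (-1) · 16 = -1248.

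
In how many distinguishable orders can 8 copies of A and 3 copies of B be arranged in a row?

165

Choose positions for the A's: C(11,8) = 165.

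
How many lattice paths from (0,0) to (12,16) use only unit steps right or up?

30421755

Each path is a sequence of 28 steps with 12 rights: C(28,12) = 30421755.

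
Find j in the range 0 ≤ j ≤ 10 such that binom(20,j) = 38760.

6

C(20,j) increases on 0 ≤ j ≤ 10. C(20,5) = 15504 and C(20,6) = 38760, so j = 6.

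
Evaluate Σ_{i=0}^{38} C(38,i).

274877906944

The entries of row 38 sum to 2^38 = 274877906944.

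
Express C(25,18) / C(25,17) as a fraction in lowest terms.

4/9

C(n,k+1)/C(n,k) = (n−k)/(k+1) = (25−17)/(17+1) = 8/18 = 4/9.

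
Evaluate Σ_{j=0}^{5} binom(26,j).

1 + 26 + 325 + 2600 + 14950 + 65780 = 83682.

83682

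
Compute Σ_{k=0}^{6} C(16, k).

1 + 16 + 120 + 560 + 1820 + 4368 + 8008 = 14893.

14893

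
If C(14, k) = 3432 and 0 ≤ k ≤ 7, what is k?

7

C(14,k) increases on 0 ≤ k ≤ 7. C(14,6) = 3003 and C(14,7) = 3432, so k = 7.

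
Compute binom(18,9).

48620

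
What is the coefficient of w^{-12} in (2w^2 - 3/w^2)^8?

-34992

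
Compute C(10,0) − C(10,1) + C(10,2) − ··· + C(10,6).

84

The partial alternating sum Σ_{k=0}^{6} (−1)^k C(10,k) = (−1)^6 C(9,6) = 84.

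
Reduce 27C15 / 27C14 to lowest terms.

C(n,k+1)/C(n,k) = (n−k)/(k+1) = (27−14)/(14+1) = 13/15.

13/15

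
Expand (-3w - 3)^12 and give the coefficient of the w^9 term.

116917020

The general term is C(12,j)·(-3w)^j·(-3)^(12-j); the w^9 term has j = 9.
C(12,9) = 220.
Coefficient = C(12,9) · (-3)^9 · (-3)^3 = 220 · (-19683) · (-27) = 116917020.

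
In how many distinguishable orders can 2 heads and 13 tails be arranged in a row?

105

Choose positions for the heads: C(15,2) = 105.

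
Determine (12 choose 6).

924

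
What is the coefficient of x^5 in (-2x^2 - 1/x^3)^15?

-3075072

General term: C(15,j)·(-2x^2)^j·(-1/x^3)^(15-j), with x-exponent 2j − 3(15−j) = 5j − 45.
Set 5j − 45 = 5: j = 10.
C(15,10) = 3003; (-2)^10 = 1024; (-1)^5 = -1.
Coefficient = 3003 · 1024 · (-1) = -3075072.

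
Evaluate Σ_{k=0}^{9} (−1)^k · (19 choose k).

-48620

The partial alternating sum Σ_{k=0}^{9} (−1)^k C(19,k) = (−1)^9 C(18,9) = -48620.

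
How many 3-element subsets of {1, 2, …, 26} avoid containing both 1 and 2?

All 3-subsets: C(26,3) = 2600. Those containing both fixed elements: C(24,1) = 24.
2600 − 24 = 2576.

2576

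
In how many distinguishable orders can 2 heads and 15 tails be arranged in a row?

Choose positions for the heads: C(17,2) = 136.

136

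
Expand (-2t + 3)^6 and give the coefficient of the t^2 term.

4860

The general term is C(6,j)·(-2t)^j·(3)^(6-j); the t^2 term has j = 2.
C(6,2) = 15.
Coefficient = C(6,2) · (-2)^2 · 3^4 = 15 · 4 · 81 = 4860.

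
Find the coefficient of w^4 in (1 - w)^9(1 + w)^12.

9

Coefficient of w^4 = Σ_{j} C(9,j)·(-1)^j·C(12,4-j)·1^(4-j) for j from 0 to 4.
= 495 + (-1980) + 2376 + (-1008) + 126 = 9.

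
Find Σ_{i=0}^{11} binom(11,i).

2048

Setting x = 1 in (1+x)^11 gives Σ C(11,i) = 2^11 = 2048.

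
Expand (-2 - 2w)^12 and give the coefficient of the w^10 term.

The general term is C(12,j)·(-2)^j·(-2w)^(12-j); the w^10 term has j = 2.
C(12,2) = 66.
Coefficient = C(12,2) · (-2)^2 · (-2)^10 = 66 · 4 · 1024 = 270336.

270336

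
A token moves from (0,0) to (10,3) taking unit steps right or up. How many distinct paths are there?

Each path is a sequence of 13 steps with 10 rights: C(13,10) = 286.

286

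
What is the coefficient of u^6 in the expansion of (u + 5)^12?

14437500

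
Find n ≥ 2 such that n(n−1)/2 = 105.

15

n(n−1)/2 = 105 ⇒ n(n−1) = 210. Since 15·14 = 210, n = 15.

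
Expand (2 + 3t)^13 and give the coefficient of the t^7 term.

240185088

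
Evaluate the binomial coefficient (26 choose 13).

C(26,13) = (26·25·24·23·22·21·20·19·18·17·16·15·14) / 13! = 64764752532480000 / 6227020800 = 10400600.

10400600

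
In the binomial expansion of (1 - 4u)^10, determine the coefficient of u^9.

The general term is C(10,j)·(1)^j·(-4u)^(10-j); the u^9 term has j = 1.
C(10,1) = 10.
Coefficient = C(10,1) · (-4)^9 = 10 · (-262144) = -2621440.

-2621440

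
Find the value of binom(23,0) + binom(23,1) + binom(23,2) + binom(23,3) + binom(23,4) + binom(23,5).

44552

1 + 23 + 253 + 1771 + 8855 + 33649 = 44552.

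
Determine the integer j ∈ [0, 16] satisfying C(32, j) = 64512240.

C(32,j) increases on 0 ≤ j ≤ 16. C(32,9) = 28048800 and C(32,10) = 64512240, so j = 10.

10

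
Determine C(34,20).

1391975640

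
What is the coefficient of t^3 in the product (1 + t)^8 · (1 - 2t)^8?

56

Coefficient of t^3 = Σ_{j} C(8,j)·1^j·C(8,3-j)·(-2)^(3-j) for j from 0 to 3.
= (-448) + 896 + (-448) + 56 = 56.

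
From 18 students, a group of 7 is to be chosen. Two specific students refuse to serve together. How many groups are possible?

27456

All 7-subsets: C(18,7) = 31824. Those containing both fixed elements: C(16,5) = 4368.
31824 − 4368 = 27456.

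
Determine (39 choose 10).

C(39,10) = (39·38·37·36·35·34·33·32·31·30) / 10! = 2306992893004800 / 3628800 = 635745396.

635745396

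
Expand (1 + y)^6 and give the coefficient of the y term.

6

The general term is C(6,j)·(1)^j·(y)^(6-j); the y^1 term has j = 5.
C(6,5) = 6.
Coefficient = C(6,5) = 6.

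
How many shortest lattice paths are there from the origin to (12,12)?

Each path is a sequence of 24 steps with 12 rights: C(24,12) = 2704156.

2704156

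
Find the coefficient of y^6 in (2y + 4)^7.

1792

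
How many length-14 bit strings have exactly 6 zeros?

3003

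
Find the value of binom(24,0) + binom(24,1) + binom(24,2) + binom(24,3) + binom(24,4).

12951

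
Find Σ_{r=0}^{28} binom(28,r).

268435456

Setting x = 1 in (1+x)^28 gives Σ C(28,r) = 2^28 = 268435456.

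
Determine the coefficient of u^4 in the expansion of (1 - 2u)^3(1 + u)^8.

Coefficient of u^4 = Σ_{j} C(3,j)·(-2)^j·C(8,4-j)·1^(4-j) for j from 0 to 3.
= 70 + (-336) + 336 + (-64) = 6.

6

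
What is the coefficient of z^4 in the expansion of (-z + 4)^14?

1049624576

The general term is C(14,j)·(-z)^j·(4)^(14-j); the z^4 term has j = 4.
C(14,4) = 1001.
Coefficient = C(14,4) · 4^10 = 1001 · 1048576 = 1049624576.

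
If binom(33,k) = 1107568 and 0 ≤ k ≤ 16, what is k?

C(33,k) increases on 0 ≤ k ≤ 16. C(33,5) = 237336 and C(33,6) = 1107568, so k = 6.

6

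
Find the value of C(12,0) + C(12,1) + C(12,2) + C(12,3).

299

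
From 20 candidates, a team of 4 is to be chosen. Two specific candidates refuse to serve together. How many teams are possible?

4692

All 4-subsets: C(20,4) = 4845. Those containing both fixed elements: C(18,2) = 153.
4845 − 153 = 4692.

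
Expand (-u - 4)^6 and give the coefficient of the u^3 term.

1280

The general term is C(6,j)·(-u)^j·(-4)^(6-j); the u^3 term has j = 3.
C(6,3) = 20.
Coefficient = C(6,3) · (-1)^3 · (-4)^3 = 20 · (-1) · (-64) = 1280.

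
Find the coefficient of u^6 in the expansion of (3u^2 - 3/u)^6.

General term: C(6,j)·(3u^2)^j·(-3/u)^(6-j), with u-exponent 2j − 1(6−j) = 3j − 6.
Set 3j − 6 = 6: j = 4.
C(6,4) = 15; 3^4 = 81; (-3)^2 = 9.
Coefficient = 15 · 81 · 9 = 10935.

10935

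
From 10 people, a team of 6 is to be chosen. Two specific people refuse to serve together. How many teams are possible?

140

All 6-subsets: C(10,6) = 210. Those containing both fixed elements: C(8,4) = 70.
210 − 70 = 140.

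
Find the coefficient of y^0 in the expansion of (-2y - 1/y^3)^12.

General term: C(12,j)·(-2y)^j·(-1/y^3)^(12-j), with y-exponent 1j − 3(12−j) = 4j − 36.
Set 4j − 36 = 0: j = 9.
C(12,9) = 220; (-2)^9 = -512; (-1)^3 = -1.
Coefficient = 220 · (-512) · (-1) = 112640.

112640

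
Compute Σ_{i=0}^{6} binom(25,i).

1 + 25 + 300 + 2300 + 12650 + 53130 + 177100 = 245506.

245506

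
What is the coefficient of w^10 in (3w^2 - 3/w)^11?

58458510

General term: C(11,j)·(3w^2)^j·(-3/w)^(11-j), with w-exponent 2j − 1(11−j) = 3j − 11.
Set 3j − 11 = 10: j = 7.
C(11,7) = 330; 3^7 = 2187; (-3)^4 = 81.
Coefficient = 330 · 2187 · 81 = 58458510.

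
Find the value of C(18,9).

C(18,9) = (18·17·16·15·14·13·12·11·10) / 9! = 17643225600 / 362880 = 48620.

48620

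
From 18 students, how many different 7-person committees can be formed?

This is C(18,7) = 31824.

31824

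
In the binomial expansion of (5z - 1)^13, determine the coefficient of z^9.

1396484375

The general term is C(13,j)·(5z)^j·(-1)^(13-j); the z^9 term has j = 9.
C(13,9) = 715.
Coefficient = C(13,9) · 5^9 = 715 · 1953125 = 1396484375.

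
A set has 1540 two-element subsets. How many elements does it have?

56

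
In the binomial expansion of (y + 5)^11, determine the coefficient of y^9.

1375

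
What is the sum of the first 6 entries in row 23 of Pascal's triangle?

1 + 23 + 253 + 1771 + 8855 + 33649 = 44552.

44552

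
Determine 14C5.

2002

C(14,5) = (14·13·12·11·10) / 5! = 240240 / 120 = 2002.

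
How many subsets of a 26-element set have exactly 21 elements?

65780

Choose the 21 positions: C(26,21) = 65780.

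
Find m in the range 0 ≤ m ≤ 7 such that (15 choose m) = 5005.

6

C(15,m) increases on 0 ≤ m ≤ 7. C(15,5) = 3003 and C(15,6) = 5005, so m = 6.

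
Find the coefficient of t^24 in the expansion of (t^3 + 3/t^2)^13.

7722

General term: C(13,j)·(t^3)^j·(3/t^2)^(13-j), with t-exponent 3j − 2(13−j) = 5j − 26.
Set 5j − 26 = 24: j = 10.
C(13,10) = 286; 1^10 = 1; 3^3 = 27.
Coefficient = 286 · 1 · 27 = 7722.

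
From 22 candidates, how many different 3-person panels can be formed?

1540

This is C(22,3) = 1540.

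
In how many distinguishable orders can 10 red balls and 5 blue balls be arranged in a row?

Choose positions for the red balls: C(15,10) = 3003.

3003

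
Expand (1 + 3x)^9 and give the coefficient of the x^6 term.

61236

The general term is C(9,j)·(1)^j·(3x)^(9-j); the x^6 term has j = 3.
C(9,3) = 84.
Coefficient = C(9,3) · 3^6 = 84 · 729 = 61236.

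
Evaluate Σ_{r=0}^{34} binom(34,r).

17179869184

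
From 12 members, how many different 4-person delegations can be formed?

495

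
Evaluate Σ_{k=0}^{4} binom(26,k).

17902

1 + 26 + 325 + 2600 + 14950 = 17902.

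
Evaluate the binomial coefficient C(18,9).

48620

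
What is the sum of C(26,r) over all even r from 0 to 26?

Half of (1+1)^26 + (1−1)^26 gives the even-index sum: 2^25 = 33554432.

33554432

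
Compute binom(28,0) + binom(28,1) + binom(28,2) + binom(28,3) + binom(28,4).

24158

1 + 28 + 378 + 3276 + 20475 = 24158.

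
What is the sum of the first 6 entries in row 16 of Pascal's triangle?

6885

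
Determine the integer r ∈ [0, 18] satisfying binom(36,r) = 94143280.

C(36,r) increases on 0 ≤ r ≤ 18. C(36,8) = 30260340 and C(36,9) = 94143280, so r = 9.

9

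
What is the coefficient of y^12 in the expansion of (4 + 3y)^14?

The general term is C(14,j)·(4)^j·(3y)^(14-j); the y^12 term has j = 2.
C(14,2) = 91.
Coefficient = C(14,2) · 4^2 · 3^12 = 91 · 16 · 531441 = 773778096.

773778096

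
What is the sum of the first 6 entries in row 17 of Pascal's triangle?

9402

1 + 17 + 136 + 680 + 2380 + 6188 = 9402.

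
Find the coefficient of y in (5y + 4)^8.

655360

The general term is C(8,j)·(5y)^j·(4)^(8-j); the y^1 term has j = 1.
C(8,1) = 8.
Coefficient = C(8,1) · 5^1 · 4^7 = 8 · 5 · 16384 = 655360.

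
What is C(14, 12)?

91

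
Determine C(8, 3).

56

C(8,3) = (8·7·6) / 3! = 336 / 6 = 56.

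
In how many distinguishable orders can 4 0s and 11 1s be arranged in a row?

1365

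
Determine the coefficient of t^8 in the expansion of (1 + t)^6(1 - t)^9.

Coefficient of t^8 = Σ_{j} C(6,j)·1^j·C(9,8-j)·(-1)^(8-j) for j from 0 to 6.
= 9 + (-216) + 1260 + (-2520) + 1890 + (-504) + 36 = -45.

-45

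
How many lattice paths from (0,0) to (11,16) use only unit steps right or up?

13037895

Each path is a sequence of 27 steps with 11 rights: C(27,11) = 13037895.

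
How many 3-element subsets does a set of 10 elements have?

120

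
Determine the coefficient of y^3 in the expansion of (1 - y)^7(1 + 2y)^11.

Coefficient of y^3 = Σ_{j} C(7,j)·(-1)^j·C(11,3-j)·2^(3-j) for j from 0 to 3.
= 1320 + (-1540) + 462 + (-35) = 207.

207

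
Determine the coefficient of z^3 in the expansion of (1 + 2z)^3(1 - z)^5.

-2

Coefficient of z^3 = Σ_{j} C(3,j)·2^j·C(5,3-j)·(-1)^(3-j) for j from 0 to 3.
= (-10) + 60 + (-60) + 8 = -2.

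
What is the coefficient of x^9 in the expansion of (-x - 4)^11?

The general term is C(11,j)·(-x)^j·(-4)^(11-j); the x^9 term has j = 9.
C(11,9) = 55.
Coefficient = C(11,9) · (-1)^9 · (-4)^2 = 55 · (-1) · 16 = -880.

-880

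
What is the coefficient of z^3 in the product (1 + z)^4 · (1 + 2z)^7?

704

Coefficient of z^3 = Σ_{j} C(4,j)·1^j·C(7,3-j)·2^(3-j) for j from 0 to 3.
= 280 + 336 + 84 + 4 = 704.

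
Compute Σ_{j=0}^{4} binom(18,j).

1 + 18 + 153 + 816 + 3060 = 4048.

4048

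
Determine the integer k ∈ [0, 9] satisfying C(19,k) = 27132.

6

C(19,k) increases on 0 ≤ k ≤ 9. C(19,5) = 11628 and C(19,6) = 27132, so k = 6.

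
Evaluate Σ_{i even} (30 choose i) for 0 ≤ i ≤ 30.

Half of (1+1)^30 + (1−1)^30 gives the even-index sum: 2^29 = 536870912.

536870912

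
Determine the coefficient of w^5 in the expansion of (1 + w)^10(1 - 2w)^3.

Coefficient of w^5 = Σ_{j} C(10,j)·1^j·C(3,5-j)·(-2)^(5-j) for j from 2 to 5.
= (-360) + 1440 + (-1260) + 252 = 72.

72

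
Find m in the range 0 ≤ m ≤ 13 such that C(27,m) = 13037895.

11

C(27,m) increases on 0 ≤ m ≤ 13. C(27,10) = 8436285 and C(27,11) = 13037895, so m = 11.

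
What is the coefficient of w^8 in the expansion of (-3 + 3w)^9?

-177147

The general term is C(9,j)·(-3)^j·(3w)^(9-j); the w^8 term has j = 1.
C(9,1) = 9.
Coefficient = C(9,1) · (-3)^1 · 3^8 = 9 · (-3) · 6561 = -177147.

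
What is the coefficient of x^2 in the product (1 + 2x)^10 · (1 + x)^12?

Coefficient of x^2 = Σ_{j} C(10,j)·2^j·C(12,2-j)·1^(2-j) for j from 0 to 2.
= 66 + 240 + 180 = 486.

486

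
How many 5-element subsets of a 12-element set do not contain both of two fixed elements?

All 5-subsets: C(12,5) = 792. Those containing both fixed elements: C(10,3) = 120.
792 − 120 = 672.

672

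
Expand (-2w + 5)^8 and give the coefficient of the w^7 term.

The general term is C(8,j)·(-2w)^j·(5)^(8-j); the w^7 term has j = 7.
C(8,7) = 8.
Coefficient = C(8,7) · (-2)^7 · 5^1 = 8 · (-128) · 5 = -5120.

-5120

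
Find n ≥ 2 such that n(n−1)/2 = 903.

n(n−1)/2 = 903 ⇒ n(n−1) = 1806. Since 43·42 = 1806, n = 43.

43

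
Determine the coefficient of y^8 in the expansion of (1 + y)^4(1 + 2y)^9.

71136

Coefficient of y^8 = Σ_{j} C(4,j)·1^j·C(9,8-j)·2^(8-j) for j from 0 to 4.
= 2304 + 18432 + 32256 + 16128 + 2016 = 71136.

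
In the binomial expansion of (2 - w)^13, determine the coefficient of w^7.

-109824

The general term is C(13,j)·(2)^j·(-w)^(13-j); the w^7 term has j = 6.
C(13,6) = 1716.
Coefficient = C(13,6) · 2^6 · (-1)^7 = 1716 · 64 · (-1) = -109824.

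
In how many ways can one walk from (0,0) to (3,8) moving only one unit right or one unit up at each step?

165

Each path is a sequence of 11 steps with 3 rights: C(11,3) = 165.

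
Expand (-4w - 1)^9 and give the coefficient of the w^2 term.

-576

The general term is C(9,j)·(-4w)^j·(-1)^(9-j); the w^2 term has j = 2.
C(9,2) = 36.
Coefficient = C(9,2) · (-4)^2 · (-1)^7 = 36 · 16 · (-1) = -576.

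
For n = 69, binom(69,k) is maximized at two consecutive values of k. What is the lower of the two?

34

For odd n = 69, C(69,k) peaks at k = (n−1)/2 and (n+1)/2; the lower is 34.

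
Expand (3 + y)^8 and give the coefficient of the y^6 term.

The general term is C(8,j)·(3)^j·(y)^(8-j); the y^6 term has j = 2.
C(8,2) = 28.
Coefficient = C(8,2) · 3^2 = 28 · 9 = 252.

252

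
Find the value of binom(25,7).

480700

C(25,7) = (25·24·23·22·21·20·19) / 7! = 2422728000 / 5040 = 480700.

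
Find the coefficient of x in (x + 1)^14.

14

The general term is C(14,j)·(x)^j·(1)^(14-j); the x^1 term has j = 1.
C(14,1) = 14.
Coefficient = C(14,1) = 14.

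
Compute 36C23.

C(36,23) = C(36,13) by symmetry.
C(36,13) = (36·35·34·33·32·31·30·29·28·27·26·25·24) / 13! = 14389334903623680000 / 6227020800 = 2310789600.

2310789600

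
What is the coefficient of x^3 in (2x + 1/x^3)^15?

1863680

General term: C(15,j)·(2x)^j·(1/x^3)^(15-j), with x-exponent 1j − 3(15−j) = 4j − 45.
Set 4j − 45 = 3: j = 12.
C(15,12) = 455; 2^12 = 4096; 1^3 = 1.
Coefficient = 455 · 4096 · 1 = 1863680.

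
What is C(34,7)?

5379616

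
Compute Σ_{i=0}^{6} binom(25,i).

245506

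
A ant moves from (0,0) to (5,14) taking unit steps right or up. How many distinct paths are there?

Each path is a sequence of 19 steps with 5 rights: C(19,5) = 11628.

11628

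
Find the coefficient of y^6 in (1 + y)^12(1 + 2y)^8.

Coefficient of y^6 = Σ_{j} C(12,j)·1^j·C(8,6-j)·2^(6-j) for j from 0 to 6.
= 1792 + 21504 + 73920 + 98560 + 55440 + 12672 + 924 = 264812.

264812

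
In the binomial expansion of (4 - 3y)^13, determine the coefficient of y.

-654311424

The general term is C(13,j)·(4)^j·(-3y)^(13-j); the y^1 term has j = 12.
C(13,12) = 13.
Coefficient = C(13,12) · 4^12 · (-3)^1 = 13 · 16777216 · (-3) = -654311424.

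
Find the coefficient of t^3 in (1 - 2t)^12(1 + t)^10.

Coefficient of t^3 = Σ_{j} C(12,j)·(-2)^j·C(10,3-j)·1^(3-j) for j from 0 to 3.
= 120 + (-1080) + 2640 + (-1760) = -80.

-80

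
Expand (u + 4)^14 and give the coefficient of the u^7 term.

56229888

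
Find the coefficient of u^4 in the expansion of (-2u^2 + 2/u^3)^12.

General term: C(12,j)·(-2u^2)^j·(2/u^3)^(12-j), with u-exponent 2j − 3(12−j) = 5j − 36.
Set 5j − 36 = 4: j = 8.
C(12,8) = 495; (-2)^8 = 256; 2^4 = 16.
Coefficient = 495 · 256 · 16 = 2027520.

2027520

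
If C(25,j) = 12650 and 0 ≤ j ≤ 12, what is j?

4

C(25,j) increases on 0 ≤ j ≤ 12. C(25,3) = 2300 and C(25,4) = 12650, so j = 4.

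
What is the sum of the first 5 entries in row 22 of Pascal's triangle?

9109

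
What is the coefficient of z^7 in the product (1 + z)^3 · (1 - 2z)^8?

Coefficient of z^7 = Σ_{j} C(3,j)·1^j·C(8,7-j)·(-2)^(7-j) for j from 0 to 3.
= (-1024) + 5376 + (-5376) + 1120 = 96.

96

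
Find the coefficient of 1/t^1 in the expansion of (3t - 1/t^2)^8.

-13608

General term: C(8,j)·(3t)^j·(-1/t^2)^(8-j), with t-exponent 1j − 2(8−j) = 3j − 16.
Set 3j − 16 = -1: j = 5.
C(8,5) = 56; 3^5 = 243; (-1)^3 = -1.
Coefficient = 56 · 243 · (-1) = -13608.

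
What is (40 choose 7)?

18643560

C(40,7) = (40·39·38·37·36·35·34) / 7! = 93963542400 / 5040 = 18643560.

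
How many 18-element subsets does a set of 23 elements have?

33649

C(23,18) = C(23,5) by symmetry.
C(23,5) = (23·22·21·20·19) / 5! = 4037880 / 120 = 33649.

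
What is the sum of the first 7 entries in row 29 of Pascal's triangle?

621616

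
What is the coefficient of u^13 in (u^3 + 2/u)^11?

14784

General term: C(11,j)·(u^3)^j·(2/u)^(11-j), with u-exponent 3j − 1(11−j) = 4j − 11.
Set 4j − 11 = 13: j = 6.
C(11,6) = 462; 1^6 = 1; 2^5 = 32.
Coefficient = 462 · 1 · 32 = 14784.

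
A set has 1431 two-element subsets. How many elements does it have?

54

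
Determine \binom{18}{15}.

816

C(18,15) = C(18,3) by symmetry.
C(18,3) = (18·17·16) / 3! = 4896 / 6 = 816.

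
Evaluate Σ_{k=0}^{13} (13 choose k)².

By Vandermonde's identity, Σ C(13,k)² = C(26,13) = 10400600.

10400600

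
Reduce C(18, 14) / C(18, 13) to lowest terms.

C(n,k+1)/C(n,k) = (n−k)/(k+1) = (18−13)/(13+1) = 5/14.

5/14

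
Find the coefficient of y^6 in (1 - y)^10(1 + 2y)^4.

Coefficient of y^6 = Σ_{j} C(10,j)·(-1)^j·C(4,6-j)·2^(6-j) for j from 2 to 6.
= 720 + (-3840) + 5040 + (-2016) + 210 = 114.

114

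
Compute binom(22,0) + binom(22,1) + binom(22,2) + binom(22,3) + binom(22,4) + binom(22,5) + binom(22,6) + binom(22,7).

1 + 22 + 231 + 1540 + 7315 + 26334 + 74613 + 170544 = 280600.

280600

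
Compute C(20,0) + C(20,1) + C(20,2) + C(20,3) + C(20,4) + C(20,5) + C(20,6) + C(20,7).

137980

1 + 20 + 190 + 1140 + 4845 + 15504 + 38760 + 77520 = 137980.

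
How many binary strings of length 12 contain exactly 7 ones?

792

Choose the 7 positions: C(12,7) = 792.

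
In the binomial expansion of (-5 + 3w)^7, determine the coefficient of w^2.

The general term is C(7,j)·(-5)^j·(3w)^(7-j); the w^2 term has j = 5.
C(7,5) = 21.
Coefficient = C(7,5) · (-5)^5 · 3^2 = 21 · (-3125) · 9 = -590625.

-590625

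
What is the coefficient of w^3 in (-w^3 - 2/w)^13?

-366080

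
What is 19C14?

11628

C(19,14) = C(19,5) by symmetry.
C(19,5) = (19·18·17·16·15) / 5! = 1395360 / 120 = 11628.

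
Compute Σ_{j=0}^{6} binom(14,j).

6476

1 + 14 + 91 + 364 + 1001 + 2002 + 3003 = 6476.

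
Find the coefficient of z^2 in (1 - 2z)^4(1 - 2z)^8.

Coefficient of z^2 = Σ_{j} C(4,j)·(-2)^j·C(8,2-j)·(-2)^(2-j) for j from 0 to 2.
= 112 + 128 + 24 = 264.

264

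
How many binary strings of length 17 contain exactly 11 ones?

Choose the 11 positions: C(17,11) = 12376.

12376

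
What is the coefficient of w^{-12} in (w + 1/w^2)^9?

36

General term: C(9,j)·(w)^j·(1/w^2)^(9-j), with w-exponent 1j − 2(9−j) = 3j − 18.
Set 3j − 18 = -12: j = 2.
C(9,2) = 36; 1^2 = 1; 1^7 = 1.
Coefficient = 36 · 1 · 1 = 36.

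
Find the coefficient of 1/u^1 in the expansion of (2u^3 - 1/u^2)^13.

41184

General term: C(13,j)·(2u^3)^j·(-1/u^2)^(13-j), with u-exponent 3j − 2(13−j) = 5j − 26.
Set 5j − 26 = -1: j = 5.
C(13,5) = 1287; 2^5 = 32; (-1)^8 = 1.
Coefficient = 1287 · 32 · 1 = 41184.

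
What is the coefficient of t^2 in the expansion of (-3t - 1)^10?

The general term is C(10,j)·(-3t)^j·(-1)^(10-j); the t^2 term has j = 2.
C(10,2) = 45.
Coefficient = C(10,2) · (-3)^2 = 45 · 9 = 405.

405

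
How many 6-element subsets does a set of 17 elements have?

12376

C(17,6) = (17·16·15·14·13·12) / 6! = 8910720 / 720 = 12376.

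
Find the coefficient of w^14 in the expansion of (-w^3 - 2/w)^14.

General term: C(14,j)·(-w^3)^j·(-2/w)^(14-j), with w-exponent 3j − 1(14−j) = 4j − 14.
Set 4j − 14 = 14: j = 7.
C(14,7) = 3432; (-1)^7 = -1; (-2)^7 = -128.
Coefficient = 3432 · (-1) · (-128) = 439296.

439296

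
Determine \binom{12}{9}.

C(12,9) = C(12,3) by symmetry.
C(12,3) = (12·11·10) / 3! = 1320 / 6 = 220.

220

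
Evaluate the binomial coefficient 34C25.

C(34,25) = C(34,9) by symmetry.
C(34,9) = (34·33·32·31·30·29·28·27·26) / 9! = 19033511777280 / 362880 = 52451256.

52451256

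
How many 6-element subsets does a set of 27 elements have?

C(27,6) = (27·26·25·24·23·22) / 6! = 213127200 / 720 = 296010.

296010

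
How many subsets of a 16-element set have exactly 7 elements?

Choose the 7 positions: C(16,7) = 11440.

11440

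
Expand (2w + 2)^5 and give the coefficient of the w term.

160

The general term is C(5,j)·(2w)^j·(2)^(5-j); the w^1 term has j = 1.
C(5,1) = 5.
Coefficient = C(5,1) · 2^1 · 2^4 = 5 · 2 · 16 = 160.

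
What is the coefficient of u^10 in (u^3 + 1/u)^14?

General term: C(14,j)·(u^3)^j·(1/u)^(14-j), with u-exponent 3j − 1(14−j) = 4j − 14.
Set 4j − 14 = 10: j = 6.
C(14,6) = 3003; 1^6 = 1; 1^8 = 1.
Coefficient = 3003 · 1 · 1 = 3003.

3003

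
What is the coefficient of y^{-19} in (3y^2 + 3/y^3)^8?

52488

General term: C(8,j)·(3y^2)^j·(3/y^3)^(8-j), with y-exponent 2j − 3(8−j) = 5j − 24.
Set 5j − 24 = -19: j = 1.
C(8,1) = 8; 3^1 = 3; 3^7 = 2187.
Coefficient = 8 · 3 · 2187 = 52488.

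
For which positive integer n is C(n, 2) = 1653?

n(n−1)/2 = 1653 ⇒ n(n−1) = 3306. Since 58·57 = 3306, n = 58.

58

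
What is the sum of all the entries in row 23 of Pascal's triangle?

Setting x = 1 in (1+x)^23 gives Σ C(23,i) = 2^23 = 8388608.

8388608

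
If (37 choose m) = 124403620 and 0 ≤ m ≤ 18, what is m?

9

C(37,m) increases on 0 ≤ m ≤ 18. C(37,8) = 38608020 and C(37,9) = 124403620, so m = 9.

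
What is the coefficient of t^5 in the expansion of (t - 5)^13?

The general term is C(13,j)·(t)^j·(-5)^(13-j); the t^5 term has j = 5.
C(13,5) = 1287.
Coefficient = C(13,5) · (-5)^8 = 1287 · 390625 = 502734375.

502734375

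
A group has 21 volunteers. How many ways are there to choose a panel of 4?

This is C(21,4) = 5985.

5985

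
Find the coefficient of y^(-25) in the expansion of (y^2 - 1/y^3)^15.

General term: C(15,j)·(y^2)^j·(-1/y^3)^(15-j), with y-exponent 2j − 3(15−j) = 5j − 45.
Set 5j − 45 = -25: j = 4.
C(15,4) = 1365; 1^4 = 1; (-1)^11 = -1.
Coefficient = 1365 · 1 · (-1) = -1365.

-1365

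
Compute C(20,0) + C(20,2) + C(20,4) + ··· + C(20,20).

Half of (1+1)^20 + (1−1)^20 gives the even-index sum: 2^19 = 524288.

524288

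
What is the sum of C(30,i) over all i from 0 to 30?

Setting x = 1 in (1+x)^30 gives Σ C(30,i) = 2^30 = 1073741824.

1073741824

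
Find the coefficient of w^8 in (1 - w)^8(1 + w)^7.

35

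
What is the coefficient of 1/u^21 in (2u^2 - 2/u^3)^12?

General term: C(12,j)·(2u^2)^j·(-2/u^3)^(12-j), with u-exponent 2j − 3(12−j) = 5j − 36.
Set 5j − 36 = -21: j = 3.
C(12,3) = 220; 2^3 = 8; (-2)^9 = -512.
Coefficient = 220 · 8 · (-512) = -901120.

-901120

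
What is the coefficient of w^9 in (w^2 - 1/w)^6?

General term: C(6,j)·(w^2)^j·(-1/w)^(6-j), with w-exponent 2j − 1(6−j) = 3j − 6.
Set 3j − 6 = 9: j = 5.
C(6,5) = 6; 1^5 = 1; (-1)^1 = -1.
Coefficient = 6 · 1 · (-1) = -6.

-6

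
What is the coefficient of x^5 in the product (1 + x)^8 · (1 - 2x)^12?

1896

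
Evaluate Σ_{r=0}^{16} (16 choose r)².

601080390

Σ C(16,r)² is the coefficient of x^16 in (1+x)^16(1+x)^16 = (1+x)^32, i.e. C(32,16) = 601080390.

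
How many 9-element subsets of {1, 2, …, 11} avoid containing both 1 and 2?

All 9-subsets: C(11,9) = 55. Those containing both fixed elements: C(9,7) = 36.
55 − 36 = 19.

19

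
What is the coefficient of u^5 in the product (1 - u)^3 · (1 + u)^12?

Coefficient of u^5 = Σ_{j} C(3,j)·(-1)^j·C(12,5-j)·1^(5-j) for j from 0 to 3.
= 792 + (-1485) + 660 + (-66) = -99.

-99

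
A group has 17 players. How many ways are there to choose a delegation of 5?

6188

This is C(17,5) = 6188.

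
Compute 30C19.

54627300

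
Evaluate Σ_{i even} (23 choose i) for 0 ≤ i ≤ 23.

4194304

Even-i terms of row 23 sum to 2^22 = 4194304.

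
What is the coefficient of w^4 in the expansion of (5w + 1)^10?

The general term is C(10,j)·(5w)^j·(1)^(10-j); the w^4 term has j = 4.
C(10,4) = 210.
Coefficient = C(10,4) · 5^4 = 210 · 625 = 131250.

131250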